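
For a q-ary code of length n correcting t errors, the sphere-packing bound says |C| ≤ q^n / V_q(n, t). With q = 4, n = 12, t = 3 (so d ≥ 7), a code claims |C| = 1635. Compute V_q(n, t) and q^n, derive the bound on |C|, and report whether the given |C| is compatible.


V_q(n, t) = 6571, q^n = 16777216, Hamming bound = 2553, |C| = 1635 ≤ bound (satisfied).

Step 1: Compute V_q(n, t) = Σ_{j=0}^3 C(n, j) (q−1)^j.
  j = 0: C(12,0)·(3)^0 = 1·1 = 1.
  j = 1: C(12,1)·(3)^1 = 12·3 = 36.
  j = 2: C(12,2)·(3)^2 = 66·9 = 594.
  j = 3: C(12,3)·(3)^3 = 220·27 = 5940.
  V_q(n, t) = 1 + 36 + 594 + 5940 = 6571.
Step 2: q^n = 4^12 = 16777216.
Step 3: Hamming bound ⌊q^n / V_q(n,t)⌋ = ⌊16777216/6571⌋ = 2553.
Step 4: Compare |C| = 1635 to 2553: satisfied.
The claimed |C| lies below the Hamming bound.


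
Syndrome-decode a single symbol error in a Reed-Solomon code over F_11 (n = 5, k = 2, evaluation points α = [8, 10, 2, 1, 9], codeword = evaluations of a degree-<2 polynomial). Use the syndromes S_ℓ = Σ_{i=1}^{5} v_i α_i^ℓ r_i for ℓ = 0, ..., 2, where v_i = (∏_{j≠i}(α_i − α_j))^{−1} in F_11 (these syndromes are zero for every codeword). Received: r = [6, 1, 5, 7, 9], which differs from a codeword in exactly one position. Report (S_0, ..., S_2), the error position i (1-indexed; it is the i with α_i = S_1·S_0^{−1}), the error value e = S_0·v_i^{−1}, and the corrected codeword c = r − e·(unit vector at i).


S = (10, 9, 7), error at position 3, error magnitude e = 6, c = [6, 1, 10, 7, 9].

Step 1: column multipliers v_i = (∏_{j≠i}(α_i − α_j))^{−1} mod 11.
  i = 1 (α = 8): (8−10)(8−2)(8−1)(8−9) = (−2)·6·7·(−1) = 84 ≡ 7, so v_1 = 7^{−1} = 8 (mod 11).
  i = 2 (α = 10): (10−8)(10−2)(10−1)(10−9) = 2·8·9·1 = 144 ≡ 1, so v_2 = 1^{−1} = 1 (mod 11).
  i = 3 (α = 2): (2−8)(2−10)(2−1)(2−9) = (−6)·(−8)·1·(−7) = −336 ≡ 5, so v_3 = 5^{−1} = 9 (mod 11).
  i = 4 (α = 1): (1−8)(1−10)(1−2)(1−9) = (−7)·(−9)·(−1)·(−8) = 504 ≡ 9, so v_4 = 9^{−1} = 5 (mod 11).
  i = 5 (α = 9): (9−8)(9−10)(9−2)(9−1) = 1·(−1)·7·8 = −56 ≡ 10, so v_5 = 10^{−1} = 10 (mod 11).
  v = [8, 1, 9, 5, 10].
Step 2: syndromes of r = [6, 1, 5, 7, 9] (all sums mod 11).
  S_0 = Σ v_i r_i = 8·6 + 1·1 + 9·5 + 5·7 + 10·9 = 219 ≡ 10.
  S_1 = Σ v_i α_i r_i = 8·8·6 + 1·10·1 + 9·2·5 + 5·1·7 + 10·9·9 = 1329 ≡ 9.
  α_i^2 mod 11 = [9, 1, 4, 1, 4].
  S_2 = Σ v_i α_i^2 r_i = 8·9·6 + 1·1·1 + 9·4·5 + 5·1·7 + 10·4·9 = 1008 ≡ 7.
  S = (10, 9, 7) ≠ 0, so r is not a codeword (an error is present).
Step 3: locate the error. For a single error e at position i, S_ℓ = v_i·e·α_i^ℓ, so α_err = S_1/S_0.
  S_0^{−1} = 10^{−1} = 10 (mod 11), so α_err = 9·10 = 90 ≡ 2 = α_3. Error position i = 3.
  Consistency check: S_2/S_1 = 7·5 = 35 ≡ 2 = α_err ✓ (single-error assumption holds).
Step 4: error magnitude e = S_0/v_3 = S_0·∏_{j≠3}(α_3 − α_j) = 10·5 = 50 ≡ 6 (mod 11).
Step 5: correct position 3: c_3 = r_3 − e = 5 − 6 ≡ 10 (mod 11). Hence c = [6, 1, 10, 7, 9].
  Check: interpolating c through the α_i gives m(x) = 4 + 3·x (degree < 2) with m(α_i) = c_i for every i, so c is indeed a codeword.


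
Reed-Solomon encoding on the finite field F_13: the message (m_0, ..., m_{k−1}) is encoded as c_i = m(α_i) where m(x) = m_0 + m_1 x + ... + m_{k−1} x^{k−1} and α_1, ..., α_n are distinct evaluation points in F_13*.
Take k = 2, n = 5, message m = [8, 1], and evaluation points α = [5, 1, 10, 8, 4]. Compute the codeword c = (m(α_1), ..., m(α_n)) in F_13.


c = [0, 9, 5, 3, 12]

Message polynomial: m(x) = 8 + 1·x (mod 13).
For each evaluation point α_i, compute m(α_i) mod 13:
  α_1 = 5: Horner steps 1 → 0, so m(5) = 0.
  α_2 = 1: Horner steps 1 → 9, so m(1) = 9.
  α_3 = 10: Horner steps 1 → 5, so m(10) = 5.
  α_4 = 8: Horner steps 1 → 3, so m(8) = 3.
  α_5 = 4: Horner steps 1 → 12, so m(4) = 12.
Codeword c = [0, 9, 5, 3, 12] ∈ F_13^5.


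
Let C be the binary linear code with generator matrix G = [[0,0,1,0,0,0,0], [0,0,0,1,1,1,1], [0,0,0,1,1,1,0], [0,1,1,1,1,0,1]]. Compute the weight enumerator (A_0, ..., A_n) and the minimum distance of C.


Weight distribution: A_0 = 1, A_1 = 2, A_2 = 2, A_3 = 4, A_4 = 5, A_5 = 2. Minimum distance d = 1.

Enumerate all 2^4 = 16 messages m ∈ F_2^4.
For each, compute codeword c = mG in F_2^7, then tally its weight.
  m = 0000 → c = 0000000, weight = 0.
  m = 1000 → c = 0010000, weight = 1.
  m = 0100 → c = 0001111, weight = 4.
  m = 1100 → c = 0011111, weight = 5.
  m = 0010 → c = 0001110, weight = 3.
  m = 1010 → c = 0011110, weight = 4.
  m = 0110 → c = 0000001, weight = 1.
  m = 1110 → c = 0010001, weight = 2.
  m = 0001 → c = 0111101, weight = 5.
  m = 1001 → c = 0101101, weight = 4.
  m = 0101 → c = 0110010, weight = 3.
  m = 1101 → c = 0100010, weight = 2.
  m = 0011 → c = 0110011, weight = 4.
  m = 1011 → c = 0100011, weight = 3.
  m = 0111 → c = 0111100, weight = 4.
  m = 1111 → c = 0101100, weight = 3.
Tally weights:
  weight 0: 1 codewords.
  weight 1: 2 codewords.
  weight 2: 2 codewords.
  weight 3: 4 codewords.
  weight 4: 5 codewords.
  weight 5: 2 codewords.
Minimum distance d = smallest w > 0 with A_w > 0 = 1.
Sanity: Σ A_w = 16 = 2^4 = 16 ✓.


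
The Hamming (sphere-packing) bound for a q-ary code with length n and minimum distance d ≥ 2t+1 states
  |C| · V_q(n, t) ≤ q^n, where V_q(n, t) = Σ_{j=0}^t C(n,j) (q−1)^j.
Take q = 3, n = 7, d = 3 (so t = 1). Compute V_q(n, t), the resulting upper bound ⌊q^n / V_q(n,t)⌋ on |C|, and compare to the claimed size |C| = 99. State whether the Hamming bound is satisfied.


V_q(n, t) = 15, q^n = 2187, Hamming bound = 145, |C| = 99 ≤ bound (satisfied).

Step 1: Compute V_q(n, t) = Σ_{j=0}^1 C(n, j) (q−1)^j.
  j = 0: C(7,0)·(2)^0 = 1·1 = 1.
  j = 1: C(7,1)·(2)^1 = 7·2 = 14.
  V_q(n, t) = 1 + 14 = 15.
Step 2: q^n = 3^7 = 2187.
Step 3: Hamming bound ⌊q^n / V_q(n,t)⌋ = ⌊2187/15⌋ = 145.
Step 4: Compare |C| = 99 to 145: satisfied.
The claimed |C| lies below the Hamming bound.


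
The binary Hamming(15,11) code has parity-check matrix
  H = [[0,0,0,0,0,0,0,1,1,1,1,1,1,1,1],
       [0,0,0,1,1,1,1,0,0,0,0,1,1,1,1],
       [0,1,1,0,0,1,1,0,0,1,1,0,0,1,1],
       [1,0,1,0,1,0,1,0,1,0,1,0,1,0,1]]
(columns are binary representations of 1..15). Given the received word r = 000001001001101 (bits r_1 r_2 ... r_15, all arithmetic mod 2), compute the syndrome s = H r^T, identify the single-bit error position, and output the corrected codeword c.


s = (0, 0, 0, 1)^T, error position = 1, corrected codeword c = 100001001001101

Compute s = H r^T mod 2 one row at a time:
  s_1 = 0 + 1 + 0 + 0 + 1 + 1 + 0 + 1 = 4 ≡ 0 (mod 2).
  s_2 = 0 + 0 + 1 + 0 + 1 + 1 + 0 + 1 = 4 ≡ 0 (mod 2).
  s_3 = 0 + 0 + 1 + 0 + 0 + 0 + 0 + 1 = 2 ≡ 0 (mod 2).
  s_4 = 0 + 0 + 0 + 0 + 1 + 0 + 1 + 1 = 3 ≡ 1 (mod 2).
s = (0, 0, 0, 1)^T — this equals column 1 of H (binary 0001), so error is at position 1.
Correct: flip bit 1 of r = 000001001001101 to get c = 100001001001101.


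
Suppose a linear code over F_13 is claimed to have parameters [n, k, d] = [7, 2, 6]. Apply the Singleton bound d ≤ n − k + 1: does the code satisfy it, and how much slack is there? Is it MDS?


Singleton RHS = n − k + 1 = 6, slack = 0, bound satisfied, MDS.

Singleton bound: d ≤ n − k + 1.
Here n = 7, k = 2, so n − k + 1 = 6.
Given d = 6, check d ≤ 6: YES.
Slack = (n − k + 1) − d = 0.
The code is MDS (slack = 0).
Description: the claimed parameters are [7, 2, 6]_13; such a code would be MDS (meets Singleton bound).


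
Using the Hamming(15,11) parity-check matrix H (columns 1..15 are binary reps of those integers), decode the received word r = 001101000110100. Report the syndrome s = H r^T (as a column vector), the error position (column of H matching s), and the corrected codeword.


s = (1, 1, 0, 1)^T, error position = 13, corrected codeword c = 001101000110000

Compute s = H r^T mod 2 one row at a time:
  s_1 = 0 + 0 + 1 + 1 + 0 + 1 + 0 + 0 = 3 ≡ 1 (mod 2).
  s_2 = 1 + 0 + 1 + 0 + 0 + 1 + 0 + 0 = 3 ≡ 1 (mod 2).
  s_3 = 0 + 1 + 1 + 0 + 1 + 1 + 0 + 0 = 4 ≡ 0 (mod 2).
  s_4 = 0 + 1 + 0 + 0 + 0 + 1 + 1 + 0 = 3 ≡ 1 (mod 2).
s = (1, 1, 0, 1)^T — this equals column 13 of H (binary 1101), so error is at position 13.
Correct: flip bit 13 of r = 001101000110100 to get c = 001101000110000.


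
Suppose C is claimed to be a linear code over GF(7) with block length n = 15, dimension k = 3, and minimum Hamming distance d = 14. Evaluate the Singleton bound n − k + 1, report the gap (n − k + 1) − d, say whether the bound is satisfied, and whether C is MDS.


Singleton RHS = n − k + 1 = 13, slack = -1, bound violated (no such code; not MDS).

Singleton bound: d ≤ n − k + 1.
Here n = 15, k = 3, so n − k + 1 = 13.
Given d = 14, check d ≤ 13: NO.
Slack = (n − k + 1) − d = -1.
The slack is negative: d = 14 exceeds n − k + 1 = 13 by 1, so the Singleton bound is violated and no linear [15, 3, 14]_7 code can exist. In particular it is not MDS (MDS requires d = n − k + 1 exactly).
Description: the claimed parameters are [15, 3, 14]_7; such a code would be impossible (violates the Singleton bound).


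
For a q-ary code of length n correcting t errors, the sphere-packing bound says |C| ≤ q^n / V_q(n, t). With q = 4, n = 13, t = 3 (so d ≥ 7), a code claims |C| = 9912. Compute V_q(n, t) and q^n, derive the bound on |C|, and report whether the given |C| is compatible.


V_q(n, t) = 8464, q^n = 67108864, Hamming bound = 7928, |C| = 9912 > bound (violated).

Step 1: Compute V_q(n, t) = Σ_{j=0}^3 C(n, j) (q−1)^j.
  j = 0: C(13,0)·(3)^0 = 1·1 = 1.
  j = 1: C(13,1)·(3)^1 = 13·3 = 39.
  j = 2: C(13,2)·(3)^2 = 78·9 = 702.
  j = 3: C(13,3)·(3)^3 = 286·27 = 7722.
  V_q(n, t) = 1 + 39 + 702 + 7722 = 8464.
Step 2: q^n = 4^13 = 67108864.
Step 3: Hamming bound ⌊q^n / V_q(n,t)⌋ = ⌊67108864/8464⌋ = 7928.
Step 4: Compare |C| = 9912 to 7928: violated.
The claimed |C| lies above the Hamming bound, so no 4-ary code of length 13 with d ≥ 7 can have 9912 codewords.


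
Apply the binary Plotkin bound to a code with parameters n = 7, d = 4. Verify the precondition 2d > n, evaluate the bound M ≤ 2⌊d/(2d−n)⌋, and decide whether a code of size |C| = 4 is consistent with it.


Plotkin bound M ≤ 8; given |C| = 4 ≤ bound (satisfied).

Check applicability: 2d = 8, n = 7.
2d − n = 1 > 0, so Plotkin applies.
Compute d/(2d−n) = 4/1 ≈ 4.0000.
⌊d/(2d−n)⌋ = 4.
Plotkin bound: M ≤ 2·4 = 8.
Given |C| = 4, check: satisfied.
This |C| is below the Plotkin bound.


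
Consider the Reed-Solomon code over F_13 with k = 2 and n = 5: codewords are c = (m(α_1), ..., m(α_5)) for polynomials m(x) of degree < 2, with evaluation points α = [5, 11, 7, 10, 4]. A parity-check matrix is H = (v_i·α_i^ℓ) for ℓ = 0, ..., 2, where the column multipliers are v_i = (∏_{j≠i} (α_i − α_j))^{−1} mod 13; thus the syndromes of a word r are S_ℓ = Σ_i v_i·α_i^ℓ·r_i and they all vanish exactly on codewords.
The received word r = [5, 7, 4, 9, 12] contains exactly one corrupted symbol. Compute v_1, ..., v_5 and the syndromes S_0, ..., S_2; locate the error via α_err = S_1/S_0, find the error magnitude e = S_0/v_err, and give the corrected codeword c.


S = (8, 10, 6), error at position 2, error magnitude e = 5, c = [5, 2, 4, 9, 12].

Step 1: column multipliers v_i = (∏_{j≠i}(α_i − α_j))^{−1} mod 13.
  i = 1 (α = 5): (5−11)(5−7)(5−10)(5−4) = (−6)·(−2)·(−5)·1 = −60 ≡ 5, so v_1 = 5^{−1} = 8 (mod 13).
  i = 2 (α = 11): (11−5)(11−7)(11−10)(11−4) = 6·4·1·7 = 168 ≡ 12, so v_2 = 12^{−1} = 12 (mod 13).
  i = 3 (α = 7): (7−5)(7−11)(7−10)(7−4) = 2·(−4)·(−3)·3 = 72 ≡ 7, so v_3 = 7^{−1} = 2 (mod 13).
  i = 4 (α = 10): (10−5)(10−11)(10−7)(10−4) = 5·(−1)·3·6 = −90 ≡ 1, so v_4 = 1^{−1} = 1 (mod 13).
  i = 5 (α = 4): (4−5)(4−11)(4−7)(4−10) = (−1)·(−7)·(−3)·(−6) = 126 ≡ 9, so v_5 = 9^{−1} = 3 (mod 13).
  v = [8, 12, 2, 1, 3].
Step 2: syndromes of r = [5, 7, 4, 9, 12] (all sums mod 13).
  S_0 = Σ v_i r_i = 8·5 + 12·7 + 2·4 + 1·9 + 3·12 = 177 ≡ 8.
  S_1 = Σ v_i α_i r_i = 8·5·5 + 12·11·7 + 2·7·4 + 1·10·9 + 3·4·12 = 1414 ≡ 10.
  α_i^2 mod 13 = [12, 4, 10, 9, 3].
  S_2 = Σ v_i α_i^2 r_i = 8·12·5 + 12·4·7 + 2·10·4 + 1·9·9 + 3·3·12 = 1085 ≡ 6.
  S = (8, 10, 6) ≠ 0, so r is not a codeword (an error is present).
Step 3: locate the error. For a single error e at position i, S_ℓ = v_i·e·α_i^ℓ, so α_err = S_1/S_0.
  S_0^{−1} = 8^{−1} = 5 (mod 13), so α_err = 10·5 = 50 ≡ 11 = α_2. Error position i = 2.
  Consistency check: S_2/S_1 = 6·4 = 24 ≡ 11 = α_err ✓ (single-error assumption holds).
Step 4: error magnitude e = S_0/v_2 = S_0·∏_{j≠2}(α_2 − α_j) = 8·12 = 96 ≡ 5 (mod 13).
Step 5: correct position 2: c_2 = r_2 − e = 7 − 5 ≡ 2 (mod 13). Hence c = [5, 2, 4, 9, 12].
  Check: interpolating c through the α_i gives m(x) = 1 + 6·x (degree < 2) with m(α_i) = c_i for every i, so c is indeed a codeword.


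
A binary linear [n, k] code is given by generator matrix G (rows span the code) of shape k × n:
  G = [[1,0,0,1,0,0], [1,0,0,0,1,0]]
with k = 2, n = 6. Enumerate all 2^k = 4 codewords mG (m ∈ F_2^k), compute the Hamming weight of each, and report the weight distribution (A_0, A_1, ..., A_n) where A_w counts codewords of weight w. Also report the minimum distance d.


Weight distribution: A_0 = 1, A_2 = 3. Minimum distance d = 2.

Enumerate all 2^2 = 4 messages m ∈ F_2^2.
For each, compute codeword c = mG in F_2^6, then tally its weight.
  m = 00 → c = 000000, weight = 0.
  m = 10 → c = 100100, weight = 2.
  m = 01 → c = 100010, weight = 2.
  m = 11 → c = 000110, weight = 2.
Tally weights:
  weight 0: 1 codewords.
  weight 2: 3 codewords.
Minimum distance d = smallest w > 0 with A_w > 0 = 2.
Sanity: Σ A_w = 4 = 2^2 = 4 ✓.


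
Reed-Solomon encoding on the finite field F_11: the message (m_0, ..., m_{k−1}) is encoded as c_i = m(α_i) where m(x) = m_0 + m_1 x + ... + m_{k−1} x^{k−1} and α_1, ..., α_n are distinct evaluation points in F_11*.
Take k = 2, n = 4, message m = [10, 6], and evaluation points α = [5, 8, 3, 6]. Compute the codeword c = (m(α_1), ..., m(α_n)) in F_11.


c = [7, 3, 6, 2]

Message polynomial: m(x) = 10 + 6·x (mod 11).
For each evaluation point α_i, compute m(α_i) mod 11:
  α_1 = 5: Horner steps 6 → 7, so m(5) = 7.
  α_2 = 8: Horner steps 6 → 3, so m(8) = 3.
  α_3 = 3: Horner steps 6 → 6, so m(3) = 6.
  α_4 = 6: Horner steps 6 → 2, so m(6) = 2.
Codeword c = [7, 3, 6, 2] ∈ F_11^4.


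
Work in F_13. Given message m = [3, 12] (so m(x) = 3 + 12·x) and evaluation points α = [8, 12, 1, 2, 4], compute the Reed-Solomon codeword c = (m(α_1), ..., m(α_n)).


c = [8, 4, 2, 1, 12]

Message polynomial: m(x) = 3 + 12·x (mod 13).
For each evaluation point α_i, compute m(α_i) mod 13:
  α_1 = 8: Horner steps 12 → 8, so m(8) = 8.
  α_2 = 12: Horner steps 12 → 4, so m(12) = 4.
  α_3 = 1: Horner steps 12 → 2, so m(1) = 2.
  α_4 = 2: Horner steps 12 → 1, so m(2) = 1.
  α_5 = 4: Horner steps 12 → 12, so m(4) = 12.
Codeword c = [8, 4, 2, 1, 12] ∈ F_13^5.


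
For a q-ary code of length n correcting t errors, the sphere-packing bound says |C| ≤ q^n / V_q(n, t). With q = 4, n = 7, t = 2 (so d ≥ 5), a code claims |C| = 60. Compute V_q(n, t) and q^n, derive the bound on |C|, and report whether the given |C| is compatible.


V_q(n, t) = 211, q^n = 16384, Hamming bound = 77, |C| = 60 ≤ bound (satisfied).

Step 1: Compute V_q(n, t) = Σ_{j=0}^2 C(n, j) (q−1)^j.
  j = 0: C(7,0)·(3)^0 = 1·1 = 1.
  j = 1: C(7,1)·(3)^1 = 7·3 = 21.
  j = 2: C(7,2)·(3)^2 = 21·9 = 189.
  V_q(n, t) = 1 + 21 + 189 = 211.
Step 2: q^n = 4^7 = 16384.
Step 3: Hamming bound ⌊q^n / V_q(n,t)⌋ = ⌊16384/211⌋ = 77.
Step 4: Compare |C| = 60 to 77: satisfied.
The claimed |C| lies below the Hamming bound.


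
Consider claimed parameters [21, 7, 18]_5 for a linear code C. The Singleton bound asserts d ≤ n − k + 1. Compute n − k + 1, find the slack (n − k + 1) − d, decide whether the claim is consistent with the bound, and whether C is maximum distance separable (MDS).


Singleton RHS = n − k + 1 = 15, slack = -3, bound violated (no such code; not MDS).

Singleton bound: d ≤ n − k + 1.
Here n = 21, k = 7, so n − k + 1 = 15.
Given d = 18, check d ≤ 15: NO.
Slack = (n − k + 1) − d = -3.
The slack is negative: d = 18 exceeds n − k + 1 = 15 by 3, so the Singleton bound is violated and no linear [21, 7, 18]_5 code can exist. In particular it is not MDS (MDS requires d = n − k + 1 exactly).
Description: the claimed parameters are [21, 7, 18]_5; such a code would be impossible (violates the Singleton bound).


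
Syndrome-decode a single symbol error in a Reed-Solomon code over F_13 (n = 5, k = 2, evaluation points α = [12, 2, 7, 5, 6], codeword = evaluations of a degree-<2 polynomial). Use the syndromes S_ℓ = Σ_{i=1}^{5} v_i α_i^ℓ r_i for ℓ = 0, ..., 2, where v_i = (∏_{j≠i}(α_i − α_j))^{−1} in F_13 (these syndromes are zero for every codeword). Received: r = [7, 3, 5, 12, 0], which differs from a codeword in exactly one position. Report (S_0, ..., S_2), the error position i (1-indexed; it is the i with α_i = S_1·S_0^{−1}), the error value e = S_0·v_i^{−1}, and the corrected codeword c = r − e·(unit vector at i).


S = (1, 6, 10), error at position 5, error magnitude e = 11, c = [7, 3, 5, 12, 2].

Step 1: column multipliers v_i = (∏_{j≠i}(α_i − α_j))^{−1} mod 13.
  i = 1 (α = 12): (12−2)(12−7)(12−5)(12−6) = 10·5·7·6 = 2100 ≡ 7, so v_1 = 7^{−1} = 2 (mod 13).
  i = 2 (α = 2): (2−12)(2−7)(2−5)(2−6) = (−10)·(−5)·(−3)·(−4) = 600 ≡ 2, so v_2 = 2^{−1} = 7 (mod 13).
  i = 3 (α = 7): (7−12)(7−2)(7−5)(7−6) = (−5)·5·2·1 = −50 ≡ 2, so v_3 = 2^{−1} = 7 (mod 13).
  i = 4 (α = 5): (5−12)(5−2)(5−7)(5−6) = (−7)·3·(−2)·(−1) = −42 ≡ 10, so v_4 = 10^{−1} = 4 (mod 13).
  i = 5 (α = 6): (6−12)(6−2)(6−7)(6−5) = (−6)·4·(−1)·1 = 24 ≡ 11, so v_5 = 11^{−1} = 6 (mod 13).
  v = [2, 7, 7, 4, 6].
Step 2: syndromes of r = [7, 3, 5, 12, 0] (all sums mod 13).
  S_0 = Σ v_i r_i = 2·7 + 7·3 + 7·5 + 4·12 + 6·0 = 118 ≡ 1.
  S_1 = Σ v_i α_i r_i = 2·12·7 + 7·2·3 + 7·7·5 + 4·5·12 + 6·6·0 = 695 ≡ 6.
  α_i^2 mod 13 = [1, 4, 10, 12, 10].
  S_2 = Σ v_i α_i^2 r_i = 2·1·7 + 7·4·3 + 7·10·5 + 4·12·12 + 6·10·0 = 1024 ≡ 10.
  S = (1, 6, 10) ≠ 0, so r is not a codeword (an error is present).
Step 3: locate the error. For a single error e at position i, S_ℓ = v_i·e·α_i^ℓ, so α_err = S_1/S_0.
  S_0^{−1} = 1^{−1} = 1 (mod 13), so α_err = 6·1 = 6 ≡ 6 = α_5. Error position i = 5.
  Consistency check: S_2/S_1 = 10·11 = 110 ≡ 6 = α_err ✓ (single-error assumption holds).
Step 4: error magnitude e = S_0/v_5 = S_0·∏_{j≠5}(α_5 − α_j) = 1·11 = 11 ≡ 11 (mod 13).
Step 5: correct position 5: c_5 = r_5 − e = 0 − 11 ≡ 2 (mod 13). Hence c = [7, 3, 5, 12, 2].
  Check: interpolating c through the α_i gives m(x) = 10 + 3·x (degree < 2) with m(α_i) = c_i for every i, so c is indeed a codeword.


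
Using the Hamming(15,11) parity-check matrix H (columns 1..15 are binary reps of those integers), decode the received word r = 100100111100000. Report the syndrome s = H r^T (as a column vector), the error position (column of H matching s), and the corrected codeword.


s = (1, 0, 0, 1)^T, error position = 9, corrected codeword c = 100100110100000

Compute s = H r^T mod 2 one row at a time:
  s_1 = 1 + 1 + 1 + 0 + 0 + 0 + 0 + 0 = 3 ≡ 1 (mod 2).
  s_2 = 1 + 0 + 0 + 1 + 0 + 0 + 0 + 0 = 2 ≡ 0 (mod 2).
  s_3 = 0 + 0 + 0 + 1 + 1 + 0 + 0 + 0 = 2 ≡ 0 (mod 2).
  s_4 = 1 + 0 + 0 + 1 + 1 + 0 + 0 + 0 = 3 ≡ 1 (mod 2).
s = (1, 0, 0, 1)^T — this equals column 9 of H (binary 1001), so error is at position 9.
Correct: flip bit 9 of r = 100100111100000 to get c = 100100110100000.


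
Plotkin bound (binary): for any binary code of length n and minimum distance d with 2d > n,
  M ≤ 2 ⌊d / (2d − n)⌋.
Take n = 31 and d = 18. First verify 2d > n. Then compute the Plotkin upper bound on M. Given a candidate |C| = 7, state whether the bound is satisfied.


Plotkin bound M ≤ 6; given |C| = 7 > bound (violated).

Check applicability: 2d = 36, n = 31.
2d − n = 5 > 0, so Plotkin applies.
Compute d/(2d−n) = 18/5 ≈ 3.6000.
⌊d/(2d−n)⌋ = 3.
Plotkin bound: M ≤ 2·3 = 6.
Given |C| = 7, check: VIOLATED.
This |C| is above the Plotkin bound, so no binary code with n = 31, d = 18 and 7 codewords exists.


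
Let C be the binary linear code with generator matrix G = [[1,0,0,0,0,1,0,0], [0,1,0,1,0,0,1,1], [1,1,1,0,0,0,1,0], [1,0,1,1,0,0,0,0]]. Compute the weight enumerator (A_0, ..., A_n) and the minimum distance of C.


Weight distribution: A_0 = 1, A_1 = 1, A_2 = 1, A_3 = 4, A_4 = 5, A_5 = 3, A_6 = 1. Minimum distance d = 1.

Enumerate all 2^4 = 16 messages m ∈ F_2^4.
For each, compute codeword c = mG in F_2^8, then tally its weight.
  m = 0000 → c = 00000000, weight = 0.
  m = 1000 → c = 10000100, weight = 2.
  m = 0100 → c = 01010011, weight = 4.
  m = 1100 → c = 11010111, weight = 6.
  m = 0010 → c = 11100010, weight = 4.
  m = 1010 → c = 01100110, weight = 4.
  m = 0110 → c = 10110001, weight = 4.
  m = 1110 → c = 00110101, weight = 4.
  m = 0001 → c = 10110000, weight = 3.
  m = 1001 → c = 00110100, weight = 3.
  m = 0101 → c = 11100011, weight = 5.
  m = 1101 → c = 01100111, weight = 5.
  m = 0011 → c = 01010010, weight = 3.
  m = 1011 → c = 11010110, weight = 5.
  m = 0111 → c = 00000001, weight = 1.
  m = 1111 → c = 10000101, weight = 3.
Tally weights:
  weight 0: 1 codewords.
  weight 1: 1 codewords.
  weight 2: 1 codewords.
  weight 3: 4 codewords.
  weight 4: 5 codewords.
  weight 5: 3 codewords.
  weight 6: 1 codewords.
Minimum distance d = smallest w > 0 with A_w > 0 = 1.
Sanity: Σ A_w = 16 = 2^4 = 16 ✓.


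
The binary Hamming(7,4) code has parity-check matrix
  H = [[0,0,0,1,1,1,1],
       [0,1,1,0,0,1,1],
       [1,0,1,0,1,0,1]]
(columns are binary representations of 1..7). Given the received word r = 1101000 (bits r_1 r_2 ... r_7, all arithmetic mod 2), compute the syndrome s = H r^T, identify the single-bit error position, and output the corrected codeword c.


s = (1, 1, 1)^T, error position = 7, corrected codeword c = 1101001

Compute s = H r^T mod 2 one row at a time:
  s_1 = 1 + 0 + 0 + 0 = 1 ≡ 1 (mod 2).
  s_2 = 1 + 0 + 0 + 0 = 1 ≡ 1 (mod 2).
  s_3 = 1 + 0 + 0 + 0 = 1 ≡ 1 (mod 2).
s = (1, 1, 1)^T — this equals column 7 of H (binary 111), so error is at position 7.
Correct: flip bit 7 of r = 1101000 to get c = 1101001.


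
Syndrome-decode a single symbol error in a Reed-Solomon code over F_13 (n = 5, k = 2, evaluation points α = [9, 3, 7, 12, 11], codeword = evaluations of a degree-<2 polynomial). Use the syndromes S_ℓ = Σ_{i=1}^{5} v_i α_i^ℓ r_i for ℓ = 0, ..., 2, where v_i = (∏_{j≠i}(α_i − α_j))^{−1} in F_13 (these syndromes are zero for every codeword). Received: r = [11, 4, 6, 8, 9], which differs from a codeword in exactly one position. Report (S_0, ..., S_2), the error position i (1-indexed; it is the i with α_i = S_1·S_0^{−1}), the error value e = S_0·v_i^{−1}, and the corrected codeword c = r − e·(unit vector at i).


S = (5, 9, 11), error at position 3, error magnitude e = 6, c = [11, 4, 0, 8, 9].

Step 1: column multipliers v_i = (∏_{j≠i}(α_i − α_j))^{−1} mod 13.
  i = 1 (α = 9): (9−3)(9−7)(9−12)(9−11) = 6·2·(−3)·(−2) = 72 ≡ 7, so v_1 = 7^{−1} = 2 (mod 13).
  i = 2 (α = 3): (3−9)(3−7)(3−12)(3−11) = (−6)·(−4)·(−9)·(−8) = 1728 ≡ 12, so v_2 = 12^{−1} = 12 (mod 13).
  i = 3 (α = 7): (7−9)(7−3)(7−12)(7−11) = (−2)·4·(−5)·(−4) = −160 ≡ 9, so v_3 = 9^{−1} = 3 (mod 13).
  i = 4 (α = 12): (12−9)(12−3)(12−7)(12−11) = 3·9·5·1 = 135 ≡ 5, so v_4 = 5^{−1} = 8 (mod 13).
  i = 5 (α = 11): (11−9)(11−3)(11−7)(11−12) = 2·8·4·(−1) = −64 ≡ 1, so v_5 = 1^{−1} = 1 (mod 13).
  v = [2, 12, 3, 8, 1].
Step 2: syndromes of r = [11, 4, 6, 8, 9] (all sums mod 13).
  S_0 = Σ v_i r_i = 2·11 + 12·4 + 3·6 + 8·8 + 1·9 = 161 ≡ 5.
  S_1 = Σ v_i α_i r_i = 2·9·11 + 12·3·4 + 3·7·6 + 8·12·8 + 1·11·9 = 1335 ≡ 9.
  α_i^2 mod 13 = [3, 9, 10, 1, 4].
  S_2 = Σ v_i α_i^2 r_i = 2·3·11 + 12·9·4 + 3·10·6 + 8·1·8 + 1·4·9 = 778 ≡ 11.
  S = (5, 9, 11) ≠ 0, so r is not a codeword (an error is present).
Step 3: locate the error. For a single error e at position i, S_ℓ = v_i·e·α_i^ℓ, so α_err = S_1/S_0.
  S_0^{−1} = 5^{−1} = 8 (mod 13), so α_err = 9·8 = 72 ≡ 7 = α_3. Error position i = 3.
  Consistency check: S_2/S_1 = 11·3 = 33 ≡ 7 = α_err ✓ (single-error assumption holds).
Step 4: error magnitude e = S_0/v_3 = S_0·∏_{j≠3}(α_3 − α_j) = 5·9 = 45 ≡ 6 (mod 13).
Step 5: correct position 3: c_3 = r_3 − e = 6 − 6 ≡ 0 (mod 13). Hence c = [11, 4, 0, 8, 9].
  Check: interpolating c through the α_i gives m(x) = 7 + 12·x (degree < 2) with m(α_i) = c_i for every i, so c is indeed a codeword.


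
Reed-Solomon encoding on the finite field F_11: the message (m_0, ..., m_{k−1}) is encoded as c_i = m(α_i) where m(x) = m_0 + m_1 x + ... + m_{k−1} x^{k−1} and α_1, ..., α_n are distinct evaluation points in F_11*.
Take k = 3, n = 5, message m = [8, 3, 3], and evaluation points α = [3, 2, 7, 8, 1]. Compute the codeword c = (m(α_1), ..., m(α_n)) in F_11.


c = [0, 4, 0, 4, 3]

Message polynomial: m(x) = 8 + 3·x + 3·x^2 (mod 11).
For each evaluation point α_i, compute m(α_i) mod 11:
  α_1 = 3: Horner steps 3 → 1 → 0, so m(3) = 0.
  α_2 = 2: Horner steps 3 → 9 → 4, so m(2) = 4.
  α_3 = 7: Horner steps 3 → 2 → 0, so m(7) = 0.
  α_4 = 8: Horner steps 3 → 5 → 4, so m(8) = 4.
  α_5 = 1: Horner steps 3 → 6 → 3, so m(1) = 3.
Codeword c = [0, 4, 0, 4, 3] ∈ F_11^5.


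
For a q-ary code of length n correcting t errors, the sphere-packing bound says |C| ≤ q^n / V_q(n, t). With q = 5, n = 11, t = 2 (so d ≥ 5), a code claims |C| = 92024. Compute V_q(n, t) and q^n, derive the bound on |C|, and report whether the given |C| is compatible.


V_q(n, t) = 925, q^n = 48828125, Hamming bound = 52787, |C| = 92024 > bound (violated).

Step 1: Compute V_q(n, t) = Σ_{j=0}^2 C(n, j) (q−1)^j.
  j = 0: C(11,0)·(4)^0 = 1·1 = 1.
  j = 1: C(11,1)·(4)^1 = 11·4 = 44.
  j = 2: C(11,2)·(4)^2 = 55·16 = 880.
  V_q(n, t) = 1 + 44 + 880 = 925.
Step 2: q^n = 5^11 = 48828125.
Step 3: Hamming bound ⌊q^n / V_q(n,t)⌋ = ⌊48828125/925⌋ = 52787.
Step 4: Compare |C| = 92024 to 52787: violated.
The claimed |C| lies above the Hamming bound, so no 5-ary code of length 11 with d ≥ 5 can have 92024 codewords.


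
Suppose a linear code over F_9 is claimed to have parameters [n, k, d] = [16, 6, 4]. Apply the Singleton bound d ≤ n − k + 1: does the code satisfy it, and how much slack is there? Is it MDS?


Singleton RHS = n − k + 1 = 11, slack = 7, bound satisfied, not MDS.

Singleton bound: d ≤ n − k + 1.
Here n = 16, k = 6, so n − k + 1 = 11.
Given d = 4, check d ≤ 11: YES.
Slack = (n − k + 1) − d = 7.
The code is NOT MDS (slack = 7 > 0).
Description: the claimed parameters are [16, 6, 4]_9; such a code would be non-MDS.


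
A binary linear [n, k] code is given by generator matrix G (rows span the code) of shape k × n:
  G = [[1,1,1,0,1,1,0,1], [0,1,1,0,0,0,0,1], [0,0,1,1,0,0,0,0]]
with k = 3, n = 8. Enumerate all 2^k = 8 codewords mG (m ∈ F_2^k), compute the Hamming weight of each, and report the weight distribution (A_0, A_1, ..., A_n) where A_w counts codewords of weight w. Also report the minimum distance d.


Weight distribution: A_0 = 1, A_2 = 1, A_3 = 3, A_5 = 1, A_6 = 2. Minimum distance d = 2.

Enumerate all 2^3 = 8 messages m ∈ F_2^3.
For each, compute codeword c = mG in F_2^8, then tally its weight.
  m = 000 → c = 00000000, weight = 0.
  m = 100 → c = 11101101, weight = 6.
  m = 010 → c = 01100001, weight = 3.
  m = 110 → c = 10001100, weight = 3.
  m = 001 → c = 00110000, weight = 2.
  m = 101 → c = 11011101, weight = 6.
  m = 011 → c = 01010001, weight = 3.
  m = 111 → c = 10111100, weight = 5.
Tally weights:
  weight 0: 1 codewords.
  weight 2: 1 codewords.
  weight 3: 3 codewords.
  weight 5: 1 codewords.
  weight 6: 2 codewords.
Minimum distance d = smallest w > 0 with A_w > 0 = 2.
Sanity: Σ A_w = 8 = 2^3 = 8 ✓.


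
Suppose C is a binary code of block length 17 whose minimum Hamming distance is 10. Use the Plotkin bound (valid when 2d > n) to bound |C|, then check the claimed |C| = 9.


Plotkin bound M ≤ 6; given |C| = 9 > bound (violated).

Check applicability: 2d = 20, n = 17.
2d − n = 3 > 0, so Plotkin applies.
Compute d/(2d−n) = 10/3 ≈ 3.3333.
⌊d/(2d−n)⌋ = 3.
Plotkin bound: M ≤ 2·3 = 6.
Given |C| = 9, check: VIOLATED.
This |C| is above the Plotkin bound, so no binary code with n = 17, d = 10 and 9 codewords exists.


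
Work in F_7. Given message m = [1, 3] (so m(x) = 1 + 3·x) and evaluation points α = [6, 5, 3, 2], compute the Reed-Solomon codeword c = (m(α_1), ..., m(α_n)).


c = [5, 2, 3, 0]

Message polynomial: m(x) = 1 + 3·x (mod 7).
For each evaluation point α_i, compute m(α_i) mod 7:
  α_1 = 6: Horner steps 3 → 5, so m(6) = 5.
  α_2 = 5: Horner steps 3 → 2, so m(5) = 2.
  α_3 = 3: Horner steps 3 → 3, so m(3) = 3.
  α_4 = 2: Horner steps 3 → 0, so m(2) = 0.
Codeword c = [5, 2, 3, 0] ∈ F_7^4.


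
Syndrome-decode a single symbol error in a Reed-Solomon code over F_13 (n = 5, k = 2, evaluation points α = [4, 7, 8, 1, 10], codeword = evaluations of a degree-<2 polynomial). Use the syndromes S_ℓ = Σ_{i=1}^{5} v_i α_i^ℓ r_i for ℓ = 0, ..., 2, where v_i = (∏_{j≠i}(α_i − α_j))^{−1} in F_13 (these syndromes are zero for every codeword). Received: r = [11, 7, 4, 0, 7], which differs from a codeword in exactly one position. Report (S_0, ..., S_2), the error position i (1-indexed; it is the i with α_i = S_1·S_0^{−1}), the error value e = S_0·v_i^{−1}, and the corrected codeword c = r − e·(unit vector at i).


S = (12, 6, 3), error at position 2, error magnitude e = 11, c = [11, 9, 4, 0, 7].

Step 1: column multipliers v_i = (∏_{j≠i}(α_i − α_j))^{−1} mod 13.
  i = 1 (α = 4): (4−7)(4−8)(4−1)(4−10) = (−3)·(−4)·3·(−6) = −216 ≡ 5, so v_1 = 5^{−1} = 8 (mod 13).
  i = 2 (α = 7): (7−4)(7−8)(7−1)(7−10) = 3·(−1)·6·(−3) = 54 ≡ 2, so v_2 = 2^{−1} = 7 (mod 13).
  i = 3 (α = 8): (8−4)(8−7)(8−1)(8−10) = 4·1·7·(−2) = −56 ≡ 9, so v_3 = 9^{−1} = 3 (mod 13).
  i = 4 (α = 1): (1−4)(1−7)(1−8)(1−10) = (−3)·(−6)·(−7)·(−9) = 1134 ≡ 3, so v_4 = 3^{−1} = 9 (mod 13).
  i = 5 (α = 10): (10−4)(10−7)(10−8)(10−1) = 6·3·2·9 = 324 ≡ 12, so v_5 = 12^{−1} = 12 (mod 13).
  v = [8, 7, 3, 9, 12].
Step 2: syndromes of r = [11, 7, 4, 0, 7] (all sums mod 13).
  S_0 = Σ v_i r_i = 8·11 + 7·7 + 3·4 + 9·0 + 12·7 = 233 ≡ 12.
  S_1 = Σ v_i α_i r_i = 8·4·11 + 7·7·7 + 3·8·4 + 9·1·0 + 12·10·7 = 1631 ≡ 6.
  α_i^2 mod 13 = [3, 10, 12, 1, 9].
  S_2 = Σ v_i α_i^2 r_i = 8·3·11 + 7·10·7 + 3·12·4 + 9·1·0 + 12·9·7 = 1654 ≡ 3.
  S = (12, 6, 3) ≠ 0, so r is not a codeword (an error is present).
Step 3: locate the error. For a single error e at position i, S_ℓ = v_i·e·α_i^ℓ, so α_err = S_1/S_0.
  S_0^{−1} = 12^{−1} = 12 (mod 13), so α_err = 6·12 = 72 ≡ 7 = α_2. Error position i = 2.
  Consistency check: S_2/S_1 = 3·11 = 33 ≡ 7 = α_err ✓ (single-error assumption holds).
Step 4: error magnitude e = S_0/v_2 = S_0·∏_{j≠2}(α_2 − α_j) = 12·2 = 24 ≡ 11 (mod 13).
Step 5: correct position 2: c_2 = r_2 − e = 7 − 11 ≡ 9 (mod 13). Hence c = [11, 9, 4, 0, 7].
  Check: interpolating c through the α_i gives m(x) = 5 + 8·x (degree < 2) with m(α_i) = c_i for every i, so c is indeed a codeword.


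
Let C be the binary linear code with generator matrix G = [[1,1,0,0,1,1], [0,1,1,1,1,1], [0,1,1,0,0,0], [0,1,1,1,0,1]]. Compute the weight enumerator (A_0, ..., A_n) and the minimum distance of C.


Weight distribution: A_0 = 1, A_1 = 1, A_2 = 2, A_3 = 6, A_4 = 5, A_5 = 1. Minimum distance d = 1.

Enumerate all 2^4 = 16 messages m ∈ F_2^4.
For each, compute codeword c = mG in F_2^6, then tally its weight.
  m = 0000 → c = 000000, weight = 0.
  m = 1000 → c = 110011, weight = 4.
  m = 0100 → c = 011111, weight = 5.
  m = 1100 → c = 101100, weight = 3.
  m = 0010 → c = 011000, weight = 2.
  m = 1010 → c = 101011, weight = 4.
  m = 0110 → c = 000111, weight = 3.
  m = 1110 → c = 110100, weight = 3.
  m = 0001 → c = 011101, weight = 4.
  m = 1001 → c = 101110, weight = 4.
  m = 0101 → c = 000010, weight = 1.
  m = 1101 → c = 110001, weight = 3.
  m = 0011 → c = 000101, weight = 2.
  m = 1011 → c = 110110, weight = 4.
  m = 0111 → c = 011010, weight = 3.
  m = 1111 → c = 101001, weight = 3.
Tally weights:
  weight 0: 1 codewords.
  weight 1: 1 codewords.
  weight 2: 2 codewords.
  weight 3: 6 codewords.
  weight 4: 5 codewords.
  weight 5: 1 codewords.
Minimum distance d = smallest w > 0 with A_w > 0 = 1.
Sanity: Σ A_w = 16 = 2^4 = 16 ✓.


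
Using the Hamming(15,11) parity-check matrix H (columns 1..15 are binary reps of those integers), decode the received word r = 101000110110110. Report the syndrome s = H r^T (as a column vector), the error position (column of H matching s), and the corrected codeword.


s = (1, 1, 1, 1)^T, error position = 15, corrected codeword c = 101000110110111

Compute s = H r^T mod 2 one row at a time:
  s_1 = 1 + 0 + 1 + 1 + 0 + 1 + 1 + 0 = 5 ≡ 1 (mod 2).
  s_2 = 0 + 0 + 0 + 1 + 0 + 1 + 1 + 0 = 3 ≡ 1 (mod 2).
  s_3 = 0 + 1 + 0 + 1 + 1 + 1 + 1 + 0 = 5 ≡ 1 (mod 2).
  s_4 = 1 + 1 + 0 + 1 + 0 + 1 + 1 + 0 = 5 ≡ 1 (mod 2).
s = (1, 1, 1, 1)^T — this equals column 15 of H (binary 1111), so error is at position 15.
Correct: flip bit 15 of r = 101000110110110 to get c = 101000110110111.


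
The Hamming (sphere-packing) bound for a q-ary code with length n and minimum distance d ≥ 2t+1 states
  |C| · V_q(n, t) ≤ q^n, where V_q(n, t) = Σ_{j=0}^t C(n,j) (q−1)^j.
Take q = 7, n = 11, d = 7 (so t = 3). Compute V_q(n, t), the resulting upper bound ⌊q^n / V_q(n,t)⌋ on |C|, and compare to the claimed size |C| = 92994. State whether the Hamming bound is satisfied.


V_q(n, t) = 37687, q^n = 1977326743, Hamming bound = 52467, |C| = 92994 > bound (violated).

Step 1: Compute V_q(n, t) = Σ_{j=0}^3 C(n, j) (q−1)^j.
  j = 0: C(11,0)·(6)^0 = 1·1 = 1.
  j = 1: C(11,1)·(6)^1 = 11·6 = 66.
  j = 2: C(11,2)·(6)^2 = 55·36 = 1980.
  j = 3: C(11,3)·(6)^3 = 165·216 = 35640.
  V_q(n, t) = 1 + 66 + 1980 + 35640 = 37687.
Step 2: q^n = 7^11 = 1977326743.
Step 3: Hamming bound ⌊q^n / V_q(n,t)⌋ = ⌊1977326743/37687⌋ = 52467.
Step 4: Compare |C| = 92994 to 52467: violated.
The claimed |C| lies above the Hamming bound, so no 7-ary code of length 11 with d ≥ 7 can have 92994 codewords.


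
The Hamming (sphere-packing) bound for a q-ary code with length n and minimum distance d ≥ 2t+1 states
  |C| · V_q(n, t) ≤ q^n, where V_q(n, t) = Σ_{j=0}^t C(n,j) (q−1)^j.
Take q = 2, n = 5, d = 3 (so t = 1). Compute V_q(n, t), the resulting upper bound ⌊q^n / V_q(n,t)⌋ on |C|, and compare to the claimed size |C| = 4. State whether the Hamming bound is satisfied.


V_q(n, t) = 6, q^n = 32, Hamming bound = 5, |C| = 4 ≤ bound (satisfied).

Step 1: Compute V_q(n, t) = Σ_{j=0}^1 C(n, j) (q−1)^j.
  j = 0: C(5,0)·(1)^0 = 1·1 = 1.
  j = 1: C(5,1)·(1)^1 = 5·1 = 5.
  V_q(n, t) = 1 + 5 = 6.
Step 2: q^n = 2^5 = 32.
Step 3: Hamming bound ⌊q^n / V_q(n,t)⌋ = ⌊32/6⌋ = 5.
Step 4: Compare |C| = 4 to 5: satisfied.
The claimed |C| lies below the Hamming bound.


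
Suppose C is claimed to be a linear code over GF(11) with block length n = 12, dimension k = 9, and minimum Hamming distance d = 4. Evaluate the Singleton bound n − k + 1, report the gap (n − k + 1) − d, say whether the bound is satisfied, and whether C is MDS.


Singleton RHS = n − k + 1 = 4, slack = 0, bound satisfied, MDS.

Singleton bound: d ≤ n − k + 1.
Here n = 12, k = 9, so n − k + 1 = 4.
Given d = 4, check d ≤ 4: YES.
Slack = (n − k + 1) − d = 0.
The code is MDS (slack = 0).
Description: the claimed parameters are [12, 9, 4]_11; such a code would be MDS (meets Singleton bound).


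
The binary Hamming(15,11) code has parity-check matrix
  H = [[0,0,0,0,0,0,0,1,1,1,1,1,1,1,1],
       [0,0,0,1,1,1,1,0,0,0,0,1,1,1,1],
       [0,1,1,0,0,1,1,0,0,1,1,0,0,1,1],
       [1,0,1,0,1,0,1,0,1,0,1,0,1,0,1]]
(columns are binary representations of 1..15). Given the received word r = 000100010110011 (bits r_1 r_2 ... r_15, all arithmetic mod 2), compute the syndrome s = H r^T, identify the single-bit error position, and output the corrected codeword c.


s = (1, 1, 0, 0)^T, error position = 12, corrected codeword c = 000100010111011

Compute s = H r^T mod 2 one row at a time:
  s_1 = 1 + 0 + 1 + 1 + 0 + 0 + 1 + 1 = 5 ≡ 1 (mod 2).
  s_2 = 1 + 0 + 0 + 0 + 0 + 0 + 1 + 1 = 3 ≡ 1 (mod 2).
  s_3 = 0 + 0 + 0 + 0 + 1 + 1 + 1 + 1 = 4 ≡ 0 (mod 2).
  s_4 = 0 + 0 + 0 + 0 + 0 + 1 + 0 + 1 = 2 ≡ 0 (mod 2).
s = (1, 1, 0, 0)^T — this equals column 12 of H (binary 1100), so error is at position 12.
Correct: flip bit 12 of r = 000100010110011 to get c = 000100010111011.


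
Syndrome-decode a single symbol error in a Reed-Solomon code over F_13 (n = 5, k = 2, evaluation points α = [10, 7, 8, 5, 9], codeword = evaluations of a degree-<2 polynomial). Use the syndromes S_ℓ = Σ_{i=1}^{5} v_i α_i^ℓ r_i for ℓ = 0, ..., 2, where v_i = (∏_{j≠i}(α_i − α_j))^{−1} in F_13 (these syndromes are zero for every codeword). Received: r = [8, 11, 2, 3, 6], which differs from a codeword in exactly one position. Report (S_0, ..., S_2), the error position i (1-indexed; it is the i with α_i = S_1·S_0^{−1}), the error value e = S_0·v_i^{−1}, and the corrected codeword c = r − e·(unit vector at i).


S = (6, 8, 2), error at position 1, error magnitude e = 11, c = [10, 11, 2, 3, 6].

Step 1: column multipliers v_i = (∏_{j≠i}(α_i − α_j))^{−1} mod 13.
  i = 1 (α = 10): (10−7)(10−8)(10−5)(10−9) = 3·2·5·1 = 30 ≡ 4, so v_1 = 4^{−1} = 10 (mod 13).
  i = 2 (α = 7): (7−10)(7−8)(7−5)(7−9) = (−3)·(−1)·2·(−2) = −12 ≡ 1, so v_2 = 1^{−1} = 1 (mod 13).
  i = 3 (α = 8): (8−10)(8−7)(8−5)(8−9) = (−2)·1·3·(−1) = 6 ≡ 6, so v_3 = 6^{−1} = 11 (mod 13).
  i = 4 (α = 5): (5−10)(5−7)(5−8)(5−9) = (−5)·(−2)·(−3)·(−4) = 120 ≡ 3, so v_4 = 3^{−1} = 9 (mod 13).
  i = 5 (α = 9): (9−10)(9−7)(9−8)(9−5) = (−1)·2·1·4 = −8 ≡ 5, so v_5 = 5^{−1} = 8 (mod 13).
  v = [10, 1, 11, 9, 8].
Step 2: syndromes of r = [8, 11, 2, 3, 6] (all sums mod 13).
  S_0 = Σ v_i r_i = 10·8 + 1·11 + 11·2 + 9·3 + 8·6 = 188 ≡ 6.
  S_1 = Σ v_i α_i r_i = 10·10·8 + 1·7·11 + 11·8·2 + 9·5·3 + 8·9·6 = 1620 ≡ 8.
  α_i^2 mod 13 = [9, 10, 12, 12, 3].
  S_2 = Σ v_i α_i^2 r_i = 10·9·8 + 1·10·11 + 11·12·2 + 9·12·3 + 8·3·6 = 1562 ≡ 2.
  S = (6, 8, 2) ≠ 0, so r is not a codeword (an error is present).
Step 3: locate the error. For a single error e at position i, S_ℓ = v_i·e·α_i^ℓ, so α_err = S_1/S_0.
  S_0^{−1} = 6^{−1} = 11 (mod 13), so α_err = 8·11 = 88 ≡ 10 = α_1. Error position i = 1.
  Consistency check: S_2/S_1 = 2·5 = 10 ≡ 10 = α_err ✓ (single-error assumption holds).
Step 4: error magnitude e = S_0/v_1 = S_0·∏_{j≠1}(α_1 − α_j) = 6·4 = 24 ≡ 11 (mod 13).
Step 5: correct position 1: c_1 = r_1 − e = 8 − 11 ≡ 10 (mod 13). Hence c = [10, 11, 2, 3, 6].
  Check: interpolating c through the α_i gives m(x) = 9 + 4·x (degree < 2) with m(α_i) = c_i for every i, so c is indeed a codeword.


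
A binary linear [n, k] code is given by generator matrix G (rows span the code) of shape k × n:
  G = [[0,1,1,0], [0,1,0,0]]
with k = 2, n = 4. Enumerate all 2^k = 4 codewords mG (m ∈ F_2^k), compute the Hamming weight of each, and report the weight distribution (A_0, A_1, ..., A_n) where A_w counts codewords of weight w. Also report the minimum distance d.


Weight distribution: A_0 = 1, A_1 = 2, A_2 = 1. Minimum distance d = 1.

Enumerate all 2^2 = 4 messages m ∈ F_2^2.
For each, compute codeword c = mG in F_2^4, then tally its weight.
  m = 00 → c = 0000, weight = 0.
  m = 10 → c = 0110, weight = 2.
  m = 01 → c = 0100, weight = 1.
  m = 11 → c = 0010, weight = 1.
Tally weights:
  weight 0: 1 codewords.
  weight 1: 2 codewords.
  weight 2: 1 codewords.
Minimum distance d = smallest w > 0 with A_w > 0 = 1.
Sanity: Σ A_w = 4 = 2^2 = 4 ✓.
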